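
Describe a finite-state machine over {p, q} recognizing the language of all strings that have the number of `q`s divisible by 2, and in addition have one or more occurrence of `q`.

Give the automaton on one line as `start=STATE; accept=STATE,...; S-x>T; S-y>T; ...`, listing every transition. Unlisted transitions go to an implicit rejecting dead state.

start=s0; accept=s2; s0-p>s0; s0-q>s1; s1-p>s1; s1-q>s2; s2-p>s2; s2-q>s3; s3-p>s3; s3-q>s2

Handle the two conditions separately and then intersect. One (2 states) tracks the count of `q`s modulo 2; the other (3 states) tracks the count of `q`s, saturating at 2. Each combined state is a pair, one component from each; accept when both components accept.
4 states suffice.
        p   q  
>  s0   s0  s1 
   s1   s1  s2 
 * s2   s2  s3 
   s3   s3  s2 
(> = start, * = accepting)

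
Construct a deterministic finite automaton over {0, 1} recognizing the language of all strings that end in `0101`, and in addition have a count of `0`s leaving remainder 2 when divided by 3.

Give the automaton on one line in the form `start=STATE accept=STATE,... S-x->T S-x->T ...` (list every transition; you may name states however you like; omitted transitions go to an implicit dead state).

start=S0 accept=S11 S0-0->S1 S0-1->S0 S1-0->S2 S1-1->S3 S2-0->S4 S2-1->S5 S3-0->S6 S3-1->S7 S4-0->S1 S4-1->S8 S5-0->S9 S5-1->S10 S6-0->S4 S6-1->S11 S7-0->S2 S7-1->S7 S8-0->S12 S8-1->S0 S9-0->S1 S9-1->S13 S10-0->S4 S10-1->S10 S11-0->S9 S11-1->S10 S12-0->S2 S12-1->S14 S13-0->S12 S13-1->S0 S14-0->S6 S14-1->S7

Handle the two conditions separately and then intersect. The first has 5 states tracking how much of the suffix `0101` has currently been matched; the second has 3 states tracking the count of `0`s modulo 3. A product state is a pair (one from each), accepting exactly when both do.
A 15-state machine:
          0    1  
>  S0     S1   S0 
   S1     S2   S3 
   S2     S4   S5 
   S3     S6   S7 
   S4     S1   S8 
   S5     S9  S10 
   S6     S4  S11 
   S7     S2   S7 
   S8    S12   S0 
   S9     S1  S13 
   S10    S4  S10 
 * S11    S9  S10 
   S12    S2  S14 
   S13   S12   S0 
   S14    S6   S7 
(> = start, * = accepting)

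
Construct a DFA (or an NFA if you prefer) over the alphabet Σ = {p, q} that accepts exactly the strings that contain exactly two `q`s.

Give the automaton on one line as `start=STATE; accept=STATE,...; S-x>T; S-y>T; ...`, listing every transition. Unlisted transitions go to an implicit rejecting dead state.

Only the number of `q`s matters, and only up to 3. Make a chain s0 → s1 → s2 → s3 advanced by each `q` (with s3 absorbing); every other symbol self-loops. The accepting set is {s2}.
        p   q  
>  s0   s0  s1 
   s1   s1  s2 
 * s2   s2  s3 
   s3   s3  s3 
(> = start, * = accepting)

start=s0; accept=s2; s0-p>s0; s0-q>s1; s1-p>s1; s1-q>s2; s2-p>s2; s2-q>s3; s3-p>s3; s3-q>s3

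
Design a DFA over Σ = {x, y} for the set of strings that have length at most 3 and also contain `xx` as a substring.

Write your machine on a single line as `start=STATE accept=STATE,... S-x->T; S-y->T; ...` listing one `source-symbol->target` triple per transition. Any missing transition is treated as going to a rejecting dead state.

Run two small machines in parallel and take their product. The first has 5 states tracking the input length, saturating at 4; the second has 3 states tracking whether and how much of `xx` has been seen. A product state is a pair (one from each), accepting exactly when both do.
12 states suffice.
          x    y  
>  s0     s1   s2 
   s1     s3   s4 
   s2     s5   s4 
 * s3     s6   s6 
   s4     s7   s8 
   s5     s6   s8 
 * s6     s9   s9 
   s7     s9  s10 
   s8    s11  s10 
   s9     s9   s9 
   s10   s11  s10 
   s11    s9  s10 
(> = start, * = accepting)

start=s0; accept=s3,s6; s0-x->s1; s0-y->s2; s1-x->s3; s1-y->s4; s2-x->s5; s2-y->s4; s3-x->s6; s3-y->s6; s4-x->s7; s4-y->s8; s5-x->s6; s5-y->s8; s6-x->s9; s6-y->s9; s7-x->s9; s7-y->s10; s8-x->s11; s8-y->s10; s9-x->s9; s9-y->s9; s10-x->s11; s10-y->s10; s11-x->s9; s11-y->s10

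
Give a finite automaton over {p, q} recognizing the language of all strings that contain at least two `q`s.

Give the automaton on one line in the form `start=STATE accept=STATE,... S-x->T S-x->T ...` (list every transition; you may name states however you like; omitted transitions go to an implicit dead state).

start=S0 accept=S2,S3 S0-p->S0 S0-q->S1 S1-p->S1 S1-q->S2 S2-p->S2 S2-q->S3 S3-p->S3 S3-q->S3

Count `q`s, saturating at 3: states S0 through S2 mean 0 through 2 `q`s seen; S3 means more than 2. Each `q` increments (capped at S3); other symbols loop. Accept from {S2, S3}.
A 4-state machine:
        p   q  
>  S0   S0  S1 
   S1   S1  S2 
 * S2   S2  S3 
 * S3   S3  S3 
(> = start, * = accepting)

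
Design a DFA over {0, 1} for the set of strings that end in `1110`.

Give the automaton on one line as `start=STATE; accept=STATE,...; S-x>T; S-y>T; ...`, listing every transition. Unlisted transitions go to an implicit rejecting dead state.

start=S0; accept=S4; S0-0>S0; S0-1>S1; S1-0>S0; S1-1>S2; S2-0>S0; S2-1>S3; S3-0>S4; S3-1>S3; S4-0>S0; S4-1>S1

Remember how much of `1110` the current input suffix matches. State S0 means no match yet; S1 means the last symbol is `1`; S2 means the last 2 symbols are `11`; S3 means the last 3 symbols are `111`; S4 means the last 4 symbols are `1110`. Only S4 accepts. On a mismatch, fall back to the longest proper suffix that is still a prefix of `1110`.
A 5-state machine:
        0   1  
>  S0   S0  S1 
   S1   S0  S2 
   S2   S0  S3 
   S3   S4  S3 
 * S4   S0  S1 
(> = start, * = accepting)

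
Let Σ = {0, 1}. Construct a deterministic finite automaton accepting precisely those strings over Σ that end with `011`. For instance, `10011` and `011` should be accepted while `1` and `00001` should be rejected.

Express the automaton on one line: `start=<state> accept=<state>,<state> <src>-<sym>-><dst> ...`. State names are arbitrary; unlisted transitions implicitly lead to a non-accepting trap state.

start=q0 accept=q3 q0-0->q1 q0-1->q0 q1-0->q1 q1-1->q2 q2-0->q1 q2-1->q3 q3-0->q1 q3-1->q0

Let each state record the length of the longest suffix of the input read so far that is also a prefix of `011`. q1 means the last symbol is `0`; q2 means the last 2 symbols are `01`; q3 means the last 3 symbols are `011`. Accept only at q3, where the string currently ends in `011`.
A 4-state machine:
        0   1  
>  q0   q1  q0 
   q1   q1  q2 
   q2   q1  q3 
 * q3   q1  q0 
(> = start, * = accepting)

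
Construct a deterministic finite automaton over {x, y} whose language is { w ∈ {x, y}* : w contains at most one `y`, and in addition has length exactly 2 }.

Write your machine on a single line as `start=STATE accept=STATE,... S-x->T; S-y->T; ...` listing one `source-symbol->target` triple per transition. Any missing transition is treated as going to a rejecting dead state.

Build one automaton per condition and run them in lockstep. The first has 3 states tracking the count of `y`s, saturating at 2; the second has 4 states tracking the input length, saturating at 3. A product state is a pair (one from each), accepting exactly when both do. After merging equivalent states the machine shrinks.
5 states suffice.
       x  y 
>  A   B  C 
   B   D  D 
   C   D  E 
 * D   E  E 
   E   E  E 
(> = start, * = accepting)

start=A; accept=D; A-x->B; A-y->C; B-x->D; B-y->D; C-x->D; C-y->E; D-x->E; D-y->E; E-x->E; E-y->E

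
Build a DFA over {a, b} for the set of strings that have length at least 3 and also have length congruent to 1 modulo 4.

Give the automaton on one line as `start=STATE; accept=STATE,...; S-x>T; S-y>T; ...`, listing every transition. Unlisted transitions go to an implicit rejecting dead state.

start=S0; accept=S5; S0-a>S1; S0-b>S1; S1-a>S2; S1-b>S2; S2-a>S3; S2-b>S3; S3-a>S4; S3-b>S4; S4-a>S5; S4-b>S5; S5-a>S6; S5-b>S6; S6-a>S7; S6-b>S7; S7-a>S4; S7-b>S4

Handle the two conditions separately and then intersect. The first has 5 states tracking the input length, saturating at 4; the second has 4 states tracking the input length modulo 4. A product state is a pair (one from each), accepting exactly when both do.
With 8 states:
        a   b  
>  S0   S1  S1 
   S1   S2  S2 
   S2   S3  S3 
   S3   S4  S4 
   S4   S5  S5 
 * S5   S6  S6 
   S6   S7  S7 
   S7   S4  S4 
(> = start, * = accepting)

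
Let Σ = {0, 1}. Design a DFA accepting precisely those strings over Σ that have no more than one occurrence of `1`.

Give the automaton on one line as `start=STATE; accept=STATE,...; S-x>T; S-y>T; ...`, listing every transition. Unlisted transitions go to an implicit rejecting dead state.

Only the number of `1`s matters, and only up to 2. Make a chain S0 → S1 → S2 advanced by each `1` (with S2 absorbing); every other symbol self-loops. The accepting set is {S0, S1}.
        0   1  
>* S0   S0  S1 
 * S1   S1  S2 
   S2   S2  S2 
(> = start, * = accepting)

start=S0; accept=S0,S1; S0-0>S0; S0-1>S1; S1-0>S1; S1-1>S2; S2-0>S2; S2-1>S2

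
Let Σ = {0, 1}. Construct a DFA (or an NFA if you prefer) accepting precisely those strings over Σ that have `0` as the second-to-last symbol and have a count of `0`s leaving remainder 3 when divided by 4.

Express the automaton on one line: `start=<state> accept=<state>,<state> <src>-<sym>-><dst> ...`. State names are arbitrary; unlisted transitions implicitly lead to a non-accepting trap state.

Build one automaton per condition and run them in lockstep. One (7 states) tracks the last 2 symbols read; the other (4 states) tracks the count of `0`s modulo 4. Each combined state is a pair, one component from each; accept when both components accept. Minimizing collapses redundant product states.
8 states suffice.
       0  1 
>  A   B  A 
   B   C  B 
   C   D  E 
 * D   A  F 
   E   G  E 
 * F   A  H 
   G   A  F 
   H   A  H 
(> = start, * = accepting)

start=A accept=D,F A-0->B A-1->A B-0->C B-1->B C-0->D C-1->E D-0->A D-1->F E-0->G E-1->E F-0->A F-1->H G-0->A G-1->F H-0->A H-1->H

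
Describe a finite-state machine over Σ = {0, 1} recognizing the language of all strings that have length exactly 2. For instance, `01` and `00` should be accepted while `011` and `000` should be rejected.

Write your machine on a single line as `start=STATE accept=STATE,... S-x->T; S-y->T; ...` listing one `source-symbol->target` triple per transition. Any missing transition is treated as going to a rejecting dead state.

start=q0; accept=q2; q0-0->q1; q0-1->q1; q1-0->q2; q1-1->q2; q2-0->q3; q2-1->q3; q3-0->q3; q3-1->q3

Count input length up to 3: every symbol moves from q0 toward q3, which means 'more than 2' and absorbs. Accept from {q2}.
4 states suffice.
        0   1  
>  q0   q1  q1 
   q1   q2  q2 
 * q2   q3  q3 
   q3   q3  q3 
(> = start, * = accepting)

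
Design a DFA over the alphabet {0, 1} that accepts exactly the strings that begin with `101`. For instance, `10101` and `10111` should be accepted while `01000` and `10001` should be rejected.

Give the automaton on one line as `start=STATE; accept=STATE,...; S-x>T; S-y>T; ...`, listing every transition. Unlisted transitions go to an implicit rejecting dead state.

Walk along `101` while the input agrees: from s0 take `1` to s1, and so on. Any deviation drops to the rejecting sink s4. Once s3 is reached the prefix is confirmed and every continuation is accepted.
With 5 states:
        0   1  
>  s0   s4  s1 
   s1   s2  s4 
   s2   s4  s3 
 * s3   s3  s3 
   s4   s4  s4 
(> = start, * = accepting)

start=s0; accept=s3; s0-0>s4; s0-1>s1; s1-0>s2; s1-1>s4; s2-0>s4; s2-1>s3; s3-0>s3; s3-1>s3; s4-0>s4; s4-1>s4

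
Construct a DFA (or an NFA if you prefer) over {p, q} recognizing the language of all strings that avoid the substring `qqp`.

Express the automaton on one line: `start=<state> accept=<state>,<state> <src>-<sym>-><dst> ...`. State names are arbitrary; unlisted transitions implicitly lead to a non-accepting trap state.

start=s0 accept=s0,s1,s2 s0-p->s0 s0-q->s1 s1-p->s0 s1-q->s2 s2-p->s3 s2-q->s2 s3-p->s3 s3-q->s3

This is the complement of 'contains `qqp`'. Use the same substring-matching states — s0 through s3 holding how much of `qqp` has just been matched — but flip the accepting set: everything except the trap s3 accepts.
A 4-state machine:
        p   q  
>* s0   s0  s1 
 * s1   s0  s2 
 * s2   s3  s2 
   s3   s3  s3 
(> = start, * = accepting)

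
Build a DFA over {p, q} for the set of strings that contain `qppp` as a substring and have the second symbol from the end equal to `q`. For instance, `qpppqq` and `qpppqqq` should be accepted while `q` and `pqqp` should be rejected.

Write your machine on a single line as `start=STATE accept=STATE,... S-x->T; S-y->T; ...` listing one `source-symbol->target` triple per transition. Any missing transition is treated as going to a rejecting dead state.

start=A; accept=G,H; A-p->A; A-q->B; B-p->C; B-q->B; C-p->D; C-q->B; D-p->E; D-q->B; E-p->E; E-q->F; F-p->G; F-q->H; G-p->E; G-q->F; H-p->G; H-q->H

Run two small machines in parallel and take their product. The first has 5 states tracking whether and how much of `qppp` has been seen; the second has 7 states tracking the last 2 symbols read. A product state is a pair (one from each), accepting exactly when both do. Equivalent product states are then merged.
With 8 states:
       p  q 
>  A   A  B 
   B   C  B 
   C   D  B 
   D   E  B 
   E   E  F 
   F   G  H 
 * G   E  F 
 * H   G  H 
(> = start, * = accepting)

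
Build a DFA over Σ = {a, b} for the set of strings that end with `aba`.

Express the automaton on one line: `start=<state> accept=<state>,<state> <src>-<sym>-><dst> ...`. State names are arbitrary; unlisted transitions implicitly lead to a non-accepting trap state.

start=q0 accept=q3 q0-a->q1 q0-b->q0 q1-a->q1 q1-b->q2 q2-a->q3 q2-b->q0 q3-a->q1 q3-b->q2

Remember how much of `aba` the current input suffix matches. State q0 means no match yet; q1 means the last symbol is `a`; q2 means the last 2 symbols are `ab`; q3 means the last 3 symbols are `aba`. Only q3 accepts. On a mismatch, fall back to the longest proper suffix that is still a prefix of `aba`.
        a   b  
>  q0   q1  q0 
   q1   q1  q2 
   q2   q3  q0 
 * q3   q1  q2 
(> = start, * = accepting)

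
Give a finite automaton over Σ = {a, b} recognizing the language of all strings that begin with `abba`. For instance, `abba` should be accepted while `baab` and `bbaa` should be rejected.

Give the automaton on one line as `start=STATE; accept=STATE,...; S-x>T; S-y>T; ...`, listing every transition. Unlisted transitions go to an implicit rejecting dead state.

start=q0; accept=q4; q0-a>q1; q0-b>q5; q1-a>q5; q1-b>q2; q2-a>q5; q2-b>q3; q3-a>q4; q3-b>q5; q4-a>q4; q4-b>q4; q5-a>q5; q5-b>q5

Check the first 4 symbols one by one: q0 through q3 record how many have matched `abba` so far; any wrong symbol goes to the dead state q5. After all 4 match we enter the accepting sink q4.
A 6-state machine:
        a   b  
>  q0   q1  q5 
   q1   q5  q2 
   q2   q5  q3 
   q3   q4  q5 
 * q4   q4  q4 
   q5   q5  q5 
(> = start, * = accepting)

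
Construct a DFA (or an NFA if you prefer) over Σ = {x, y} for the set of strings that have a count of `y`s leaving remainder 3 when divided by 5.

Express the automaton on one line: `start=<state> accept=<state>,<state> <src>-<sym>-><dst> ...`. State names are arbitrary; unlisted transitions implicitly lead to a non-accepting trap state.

Keep the running count of `y`s modulo 5: each `y` advances along the cycle S0 → S1 → S2 → S3 → S4 → S0 while other symbols loop. Accept at S3.
5 states suffice.
        x   y  
>  S0   S0  S1 
   S1   S1  S2 
   S2   S2  S3 
 * S3   S3  S4 
   S4   S4  S0 
(> = start, * = accepting)

start=S0 accept=S3 S0-x->S0 S0-y->S1 S1-x->S1 S1-y->S2 S2-x->S2 S2-y->S3 S3-x->S3 S3-y->S4 S4-x->S4 S4-y->S0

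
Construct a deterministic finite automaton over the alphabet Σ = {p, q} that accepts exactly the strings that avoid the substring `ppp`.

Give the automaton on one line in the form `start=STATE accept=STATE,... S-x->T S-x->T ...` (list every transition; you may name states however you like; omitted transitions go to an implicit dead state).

start=s0 accept=s0,s1,s2 s0-p->s1 s0-q->s0 s1-p->s2 s1-q->s0 s2-p->s3 s2-q->s0 s3-p->s3 s3-q->s3

Track partial matches of the forbidden pattern `ppp`. State s3 is a dead state reached once `ppp` has occurred; every other state accepts. s0 means no part of `ppp` is currently matched.
4 states suffice.
        p   q  
>* s0   s1  s0 
 * s1   s2  s0 
 * s2   s3  s0 
   s3   s3  s3 
(> = start, * = accepting)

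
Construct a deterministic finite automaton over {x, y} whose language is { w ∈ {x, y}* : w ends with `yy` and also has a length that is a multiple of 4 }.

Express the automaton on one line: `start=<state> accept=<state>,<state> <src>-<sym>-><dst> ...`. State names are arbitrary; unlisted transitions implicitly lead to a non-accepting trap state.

Build one automaton per condition and run them in lockstep. The first has 3 states tracking how much of the suffix `yy` has currently been matched; the second has 4 states tracking the input length modulo 4. A product state is a pair (one from each), accepting exactly when both do.
A 12-state machine:
          x    y  
>  s0     s1   s2 
   s1     s3   s4 
   s2     s3   s5 
   s3     s6   s7 
   s4     s6   s8 
   s5     s6   s8 
   s6     s0   s9 
   s7     s0  s10 
   s8     s0  s10 
   s9     s1  s11 
 * s10    s1  s11 
   s11    s3   s5 
(> = start, * = accepting)

start=s0 accept=s10 s0-x->s1 s0-y->s2 s1-x->s3 s1-y->s4 s2-x->s3 s2-y->s5 s3-x->s6 s3-y->s7 s4-x->s6 s4-y->s8 s5-x->s6 s5-y->s8 s6-x->s0 s6-y->s9 s7-x->s0 s7-y->s10 s8-x->s0 s8-y->s10 s9-x->s1 s9-y->s11 s10-x->s1 s10-y->s11 s11-x->s3 s11-y->s5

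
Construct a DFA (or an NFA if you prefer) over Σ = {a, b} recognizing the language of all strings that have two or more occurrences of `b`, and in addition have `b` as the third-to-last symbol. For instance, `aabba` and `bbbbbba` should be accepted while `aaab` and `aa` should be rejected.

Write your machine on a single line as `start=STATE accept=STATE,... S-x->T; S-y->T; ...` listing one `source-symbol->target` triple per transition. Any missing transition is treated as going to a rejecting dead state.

start=s0; accept=s5,s6,s7,s10; s0-a->s0; s0-b->s1; s1-a->s2; s1-b->s3; s2-a->s4; s2-b->s5; s3-a->s6; s3-b->s7; s4-a->s4; s4-b->s8; s5-a->s9; s5-b->s3; s6-a->s10; s6-b->s5; s7-a->s6; s7-b->s7; s8-a->s9; s8-b->s3; s9-a->s10; s9-b->s5; s10-a->s4; s10-b->s8

Run two small machines in parallel and take their product. The first has 4 states tracking the count of `b`s, saturating at 3; the second has 15 states tracking the last 3 symbols read. A product state is a pair (one from each), accepting exactly when both do. After merging equivalent states the machine shrinks.
With 11 states:
          a    b  
>  s0     s0   s1 
   s1     s2   s3 
   s2     s4   s5 
   s3     s6   s7 
   s4     s4   s8 
 * s5     s9   s3 
 * s6    s10   s5 
 * s7     s6   s7 
   s8     s9   s3 
   s9    s10   s5 
 * s10    s4   s8 
(> = start, * = accepting)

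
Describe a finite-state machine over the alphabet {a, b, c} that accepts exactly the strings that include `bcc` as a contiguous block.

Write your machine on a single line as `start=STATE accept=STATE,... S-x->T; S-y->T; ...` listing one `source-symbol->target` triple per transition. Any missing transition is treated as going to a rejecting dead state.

start=q0; accept=q3; q0-a->q0; q0-b->q1; q0-c->q0; q1-a->q0; q1-b->q1; q1-c->q2; q2-a->q0; q2-b->q1; q2-c->q3; q3-a->q3; q3-b->q3; q3-c->q3

Track how much of `bcc` has been matched so far: state q0 is no progress, q3 is the absorbing accept state reached once `bcc` has occurred. Intermediate states record partial matches; on a mismatch, fall back to the longest reusable overlap.
        a   b   c  
>  q0   q0  q1  q0 
   q1   q0  q1  q2 
   q2   q0  q1  q3 
 * q3   q3  q3  q3 
(> = start, * = accepting)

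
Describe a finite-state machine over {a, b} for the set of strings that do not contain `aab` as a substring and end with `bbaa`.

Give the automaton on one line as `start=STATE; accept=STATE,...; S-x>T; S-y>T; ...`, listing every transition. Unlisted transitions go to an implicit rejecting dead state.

start=S0; accept=S6; S0-a>S1; S0-b>S2; S1-a>S3; S1-b>S2; S2-a>S1; S2-b>S4; S3-a>S3; S3-b>S3; S4-a>S5; S4-b>S4; S5-a>S6; S5-b>S2; S6-a>S3; S6-b>S3

Handle the two conditions separately and then intersect. The first has 4 states tracking partial matches of the forbidden pattern `aab`; the second has 5 states tracking how much of the suffix `bbaa` has currently been matched. A product state is a pair (one from each), accepting exactly when both do. Equivalent product states are then merged.
7 states suffice.
        a   b  
>  S0   S1  S2 
   S1   S3  S2 
   S2   S1  S4 
   S3   S3  S3 
   S4   S5  S4 
   S5   S6  S2 
 * S6   S3  S3 
(> = start, * = accepting)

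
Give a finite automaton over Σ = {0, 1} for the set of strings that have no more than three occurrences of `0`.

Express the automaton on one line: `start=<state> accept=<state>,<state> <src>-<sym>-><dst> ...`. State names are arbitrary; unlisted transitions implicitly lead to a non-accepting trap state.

Only the number of `0`s matters, and only up to 4. Make a chain q0 → q1 → q2 → q3 → q4 advanced by each `0` (with q4 absorbing); every other symbol self-loops. The accepting set is {q0, q1, q2, q3}.
With 5 states:
        0   1  
>* q0   q1  q0 
 * q1   q2  q1 
 * q2   q3  q2 
 * q3   q4  q3 
   q4   q4  q4 
(> = start, * = accepting)

start=q0 accept=q0,q1,q2,q3 q0-0->q1 q0-1->q0 q1-0->q2 q1-1->q1 q2-0->q3 q2-1->q2 q3-0->q4 q3-1->q3 q4-0->q4 q4-1->q4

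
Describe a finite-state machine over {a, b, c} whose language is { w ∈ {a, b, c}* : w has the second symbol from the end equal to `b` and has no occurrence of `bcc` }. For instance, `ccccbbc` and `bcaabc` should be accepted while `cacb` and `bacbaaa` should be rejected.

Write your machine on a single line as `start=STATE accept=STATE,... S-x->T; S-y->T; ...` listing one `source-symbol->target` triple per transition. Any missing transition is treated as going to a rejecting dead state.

start=S0; accept=S2,S3,S4; S0-a->S0; S0-b->S1; S0-c->S0; S1-a->S2; S1-b->S3; S1-c->S4; S2-a->S0; S2-b->S1; S2-c->S0; S3-a->S2; S3-b->S3; S3-c->S4; S4-a->S0; S4-b->S1; S4-c->S5; S5-a->S5; S5-b->S5; S5-c->S5

Build one automaton per condition and run them in lockstep. The first has 13 states tracking the last 2 symbols read; the second has 4 states tracking partial matches of the forbidden pattern `bcc`. A product state is a pair (one from each), accepting exactly when both do. Minimizing collapses redundant product states.
        a   b   c  
>  S0   S0  S1  S0 
   S1   S2  S3  S4 
 * S2   S0  S1  S0 
 * S3   S2  S3  S4 
 * S4   S0  S1  S5 
   S5   S5  S5  S5 
(> = start, * = accepting)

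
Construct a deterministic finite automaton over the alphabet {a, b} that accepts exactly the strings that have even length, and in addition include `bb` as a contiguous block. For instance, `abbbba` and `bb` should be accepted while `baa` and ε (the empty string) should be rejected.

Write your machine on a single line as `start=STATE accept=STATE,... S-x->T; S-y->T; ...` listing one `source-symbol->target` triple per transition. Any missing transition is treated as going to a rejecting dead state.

start=q0; accept=q4; q0-a->q1; q0-b->q2; q1-a->q0; q1-b->q3; q2-a->q0; q2-b->q4; q3-a->q1; q3-b->q5; q4-a->q5; q4-b->q5; q5-a->q4; q5-b->q4

Run two small machines in parallel and take their product. The first has 2 states tracking the input length modulo 2; the second has 3 states tracking whether and how much of `bb` has been seen. A product state is a pair (one from each), accepting exactly when both do.
With 6 states:
        a   b  
>  q0   q1  q2 
   q1   q0  q3 
   q2   q0  q4 
   q3   q1  q5 
 * q4   q5  q5 
   q5   q4  q4 
(> = start, * = accepting)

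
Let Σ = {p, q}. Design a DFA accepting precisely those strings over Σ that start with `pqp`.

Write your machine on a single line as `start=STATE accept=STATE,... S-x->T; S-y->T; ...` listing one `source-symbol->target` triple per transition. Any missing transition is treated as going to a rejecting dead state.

Check the first 3 symbols one by one: A through C record how many have matched `pqp` so far; any wrong symbol goes to the dead state E. After all 3 match we enter the accepting sink D.
A 5-state machine:
       p  q 
>  A   B  E 
   B   E  C 
   C   D  E 
 * D   D  D 
   E   E  E 
(> = start, * = accepting)

start=A; accept=D; A-p->B; A-q->E; B-p->E; B-q->C; C-p->D; C-q->E; D-p->D; D-q->D; E-p->E; E-q->E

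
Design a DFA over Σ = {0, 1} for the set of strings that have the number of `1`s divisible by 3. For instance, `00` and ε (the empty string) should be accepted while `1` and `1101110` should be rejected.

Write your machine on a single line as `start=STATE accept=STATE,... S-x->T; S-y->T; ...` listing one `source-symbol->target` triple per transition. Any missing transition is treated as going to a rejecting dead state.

Keep the running count of `1`s modulo 3: each `1` advances along the cycle S0 → S1 → S2 → S0 while other symbols loop. Accept at S0.
A 3-state machine:
        0   1  
>* S0   S0  S1 
   S1   S1  S2 
   S2   S2  S0 
(> = start, * = accepting)

start=S0; accept=S0; S0-0->S0; S0-1->S1; S1-0->S1; S1-1->S2; S2-0->S2; S2-1->S0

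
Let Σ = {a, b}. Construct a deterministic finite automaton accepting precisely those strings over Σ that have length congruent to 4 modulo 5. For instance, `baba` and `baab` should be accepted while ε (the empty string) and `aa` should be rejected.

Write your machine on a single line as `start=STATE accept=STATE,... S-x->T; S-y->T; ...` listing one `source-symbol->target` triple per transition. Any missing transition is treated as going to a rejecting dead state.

start=s0; accept=s4; s0-a->s1; s0-b->s1; s1-a->s2; s1-b->s2; s2-a->s3; s2-b->s3; s3-a->s4; s3-b->s4; s4-a->s0; s4-b->s0

Only the length mod 5 matters, so use a 5-cycle: from any state, every input symbol moves to the next state, wrapping s4 back to s0. Mark s4 accepting.
With 5 states:
        a   b  
>  s0   s1  s1 
   s1   s2  s2 
   s2   s3  s3 
   s3   s4  s4 
 * s4   s0  s0 
(> = start, * = accepting)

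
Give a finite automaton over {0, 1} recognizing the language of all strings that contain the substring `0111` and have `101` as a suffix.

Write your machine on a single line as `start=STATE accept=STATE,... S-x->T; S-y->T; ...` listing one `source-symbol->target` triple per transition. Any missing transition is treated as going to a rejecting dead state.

Run two small machines in parallel and take their product. The first has 5 states tracking whether and how much of `0111` has been seen; the second has 4 states tracking how much of the suffix `101` has currently been matched. A product state is a pair (one from each), accepting exactly when both do.
An 11-state machine:
          0    1  
>  s0     s1   s2 
   s1     s1   s3 
   s2     s4   s2 
   s3     s4   s5 
   s4     s1   s6 
   s5     s4   s7 
   s6     s4   s5 
   s7     s8   s7 
   s8     s9  s10 
   s9     s9   s7 
 * s10    s8   s7 
(> = start, * = accepting)

start=s0; accept=s10; s0-0->s1; s0-1->s2; s1-0->s1; s1-1->s3; s2-0->s4; s2-1->s2; s3-0->s4; s3-1->s5; s4-0->s1; s4-1->s6; s5-0->s4; s5-1->s7; s6-0->s4; s6-1->s5; s7-0->s8; s7-1->s7; s8-0->s9; s8-1->s10; s9-0->s9; s9-1->s7; s10-0->s8; s10-1->s7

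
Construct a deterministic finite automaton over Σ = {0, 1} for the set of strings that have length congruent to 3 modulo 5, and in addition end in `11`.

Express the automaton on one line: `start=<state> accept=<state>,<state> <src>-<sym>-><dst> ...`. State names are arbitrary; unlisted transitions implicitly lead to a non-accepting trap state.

Run two small machines in parallel and take their product. The first has 5 states tracking the input length modulo 5; the second has 3 states tracking how much of the suffix `11` has currently been matched. A product state is a pair (one from each), accepting exactly when both do. Equivalent product states are then merged.
With 7 states:
        0   1  
>  q0   q1  q1 
   q1   q2  q3 
   q2   q4  q4 
   q3   q4  q5 
   q4   q6  q6 
 * q5   q6  q6 
   q6   q0  q0 
(> = start, * = accepting)

start=q0 accept=q5 q0-0->q1 q0-1->q1 q1-0->q2 q1-1->q3 q2-0->q4 q2-1->q4 q3-0->q4 q3-1->q5 q4-0->q6 q4-1->q6 q5-0->q6 q5-1->q6 q6-0->q0 q6-1->q0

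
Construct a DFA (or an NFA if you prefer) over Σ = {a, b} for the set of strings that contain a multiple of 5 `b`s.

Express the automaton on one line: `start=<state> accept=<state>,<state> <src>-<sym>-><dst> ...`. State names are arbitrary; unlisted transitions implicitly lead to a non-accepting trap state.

start=q0 accept=q0 q0-a->q0 q0-b->q1 q1-a->q1 q1-b->q2 q2-a->q2 q2-b->q3 q3-a->q3 q3-b->q4 q4-a->q4 q4-b->q0

The only thing that matters is how many `b`s have appeared, reduced mod 5. Use one state per residue: q0 for 0, …, q4 for 4. Reading `b` moves to the next residue; anything else stays put. q0 is accepting.
5 states suffice.
        a   b  
>* q0   q0  q1 
   q1   q1  q2 
   q2   q2  q3 
   q3   q3  q4 
   q4   q4  q0 
(> = start, * = accepting)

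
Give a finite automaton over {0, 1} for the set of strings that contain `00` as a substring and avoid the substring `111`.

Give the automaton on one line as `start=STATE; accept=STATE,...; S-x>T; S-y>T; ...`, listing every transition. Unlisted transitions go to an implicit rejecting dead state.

Run two small machines in parallel and take their product. One (3 states) tracks whether and how much of `00` has been seen; the other (4 states) tracks partial matches of the forbidden pattern `111`. Each combined state is a pair, one component from each; accept when both components accept. Equivalent product states are then merged.
8 states suffice.
        0   1  
>  s0   s1  s2 
   s1   s3  s2 
   s2   s1  s4 
 * s3   s3  s5 
   s4   s1  s6 
 * s5   s3  s7 
   s6   s6  s6 
 * s7   s3  s6 
(> = start, * = accepting)

start=s0; accept=s3,s5,s7; s0-0>s1; s0-1>s2; s1-0>s3; s1-1>s2; s2-0>s1; s2-1>s4; s3-0>s3; s3-1>s5; s4-0>s1; s4-1>s6; s5-0>s3; s5-1>s7; s6-0>s6; s6-1>s6; s7-0>s3; s7-1>s6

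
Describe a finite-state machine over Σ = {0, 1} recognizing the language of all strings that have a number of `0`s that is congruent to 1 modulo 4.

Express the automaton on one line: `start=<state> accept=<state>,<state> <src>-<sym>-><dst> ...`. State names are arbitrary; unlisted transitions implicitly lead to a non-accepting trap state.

start=A accept=B A-0->B A-1->A B-0->C B-1->B C-0->D C-1->C D-0->A D-1->D

The only thing that matters is how many `0`s have appeared, reduced mod 4. Use one state per residue: A for 0, …, D for 3. Reading `0` moves to the next residue; anything else stays put. B is accepting.
A 4-state machine:
       0  1 
>  A   B  A 
 * B   C  B 
   C   D  C 
   D   A  D 
(> = start, * = accepting)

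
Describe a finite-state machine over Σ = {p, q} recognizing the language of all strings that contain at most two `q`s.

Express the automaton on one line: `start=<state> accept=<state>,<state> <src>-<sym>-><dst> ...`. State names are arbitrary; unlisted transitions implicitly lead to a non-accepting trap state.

start=S0 accept=S0,S1,S2 S0-p->S0 S0-q->S1 S1-p->S1 S1-q->S2 S2-p->S2 S2-q->S3 S3-p->S3 S3-q->S3

Only the number of `q`s matters, and only up to 3. Make a chain S0 → S1 → S2 → S3 advanced by each `q` (with S3 absorbing); every other symbol self-loops. The accepting set is {S0, S1, S2}.
With 4 states:
        p   q  
>* S0   S0  S1 
 * S1   S1  S2 
 * S2   S2  S3 
   S3   S3  S3 
(> = start, * = accepting)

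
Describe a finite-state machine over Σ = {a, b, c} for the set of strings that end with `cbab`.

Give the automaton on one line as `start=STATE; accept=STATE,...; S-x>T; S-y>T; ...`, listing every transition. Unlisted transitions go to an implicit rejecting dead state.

Remember how much of `cbab` the current input suffix matches. State q0 means no match yet; q1 means the last symbol is `c`; q2 means the last 2 symbols are `cb`; q3 means the last 3 symbols are `cba`; q4 means the last 4 symbols are `cbab`. Only q4 accepts. On a mismatch, fall back to the longest proper suffix that is still a prefix of `cbab`.
A 5-state machine:
        a   b   c  
>  q0   q0  q0  q1 
   q1   q0  q2  q1 
   q2   q3  q0  q1 
   q3   q0  q4  q1 
 * q4   q0  q0  q1 
(> = start, * = accepting)

start=q0; accept=q4; q0-a>q0; q0-b>q0; q0-c>q1; q1-a>q0; q1-b>q2; q1-c>q1; q2-a>q3; q2-b>q0; q2-c>q1; q3-a>q0; q3-b>q4; q3-c>q1; q4-a>q0; q4-b>q0; q4-c>q1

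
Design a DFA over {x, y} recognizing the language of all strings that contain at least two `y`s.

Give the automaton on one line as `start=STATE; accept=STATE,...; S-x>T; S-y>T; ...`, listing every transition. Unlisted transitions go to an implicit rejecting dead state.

Only the number of `y`s matters, and only up to 3. Make a chain q0 → q1 → q2 → q3 advanced by each `y` (with q3 absorbing); every other symbol self-loops. The accepting set is {q2, q3}.
With 4 states:
        x   y  
>  q0   q0  q1 
   q1   q1  q2 
 * q2   q2  q3 
 * q3   q3  q3 
(> = start, * = accepting)

start=q0; accept=q2,q3; q0-x>q0; q0-y>q1; q1-x>q1; q1-y>q2; q2-x>q2; q2-y>q3; q3-x>q3; q3-y>q3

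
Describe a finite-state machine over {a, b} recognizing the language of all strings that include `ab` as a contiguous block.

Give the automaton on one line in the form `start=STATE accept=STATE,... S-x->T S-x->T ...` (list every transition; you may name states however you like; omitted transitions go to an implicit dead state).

start=q0 accept=q2 q0-a->q1 q0-b->q0 q1-a->q1 q1-b->q2 q2-a->q2 q2-b->q2

Track how much of `ab` has been matched so far: state q0 is no progress, q2 is the absorbing accept state reached once `ab` has occurred. Intermediate states record partial matches; on a mismatch, fall back to the longest reusable overlap.
        a   b  
>  q0   q1  q0 
   q1   q1  q2 
 * q2   q2  q2 
(> = start, * = accepting)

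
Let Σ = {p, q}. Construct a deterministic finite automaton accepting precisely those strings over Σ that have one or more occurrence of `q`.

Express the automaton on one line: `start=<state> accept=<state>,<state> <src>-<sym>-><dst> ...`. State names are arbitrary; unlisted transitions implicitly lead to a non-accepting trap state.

start=s0 accept=s1,s2 s0-p->s0 s0-q->s1 s1-p->s1 s1-q->s2 s2-p->s2 s2-q->s2

Count `q`s, saturating at 2: state s0 means no `q` yet, s1 means one `q` seen, s2 means more than one. Each `q` increments (capped at s2); other symbols loop. Accept from {s1, s2}.
With 3 states:
        p   q  
>  s0   s0  s1 
 * s1   s1  s2 
 * s2   s2  s2 
(> = start, * = accepting)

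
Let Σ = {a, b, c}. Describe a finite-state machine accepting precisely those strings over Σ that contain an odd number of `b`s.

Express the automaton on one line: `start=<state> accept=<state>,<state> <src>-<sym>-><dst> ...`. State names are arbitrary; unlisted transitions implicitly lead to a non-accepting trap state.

The only thing that matters is how many `b`s have appeared, reduced mod 2. Use one state per residue: s0 for 0, …, s1 for 1. Reading `b` moves to the next residue; anything else stays put. s1 is accepting.
        a   b   c  
>  s0   s0  s1  s0 
 * s1   s1  s0  s1 
(> = start, * = accepting)

start=s0 accept=s1 s0-a->s0 s0-b->s1 s0-c->s0 s1-a->s1 s1-b->s0 s1-c->s1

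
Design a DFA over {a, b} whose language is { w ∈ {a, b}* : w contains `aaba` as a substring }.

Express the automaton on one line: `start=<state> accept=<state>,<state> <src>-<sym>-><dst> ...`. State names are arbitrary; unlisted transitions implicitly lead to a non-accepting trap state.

Track how much of `aaba` has been matched so far: state q0 is no progress, q4 is the absorbing accept state reached once `aaba` has occurred. Intermediate states record partial matches; on a mismatch, fall back to the longest reusable overlap.
With 5 states:
        a   b  
>  q0   q1  q0 
   q1   q2  q0 
   q2   q2  q3 
   q3   q4  q0 
 * q4   q4  q4 
(> = start, * = accepting)

start=q0 accept=q4 q0-a->q1 q0-b->q0 q1-a->q2 q1-b->q0 q2-a->q2 q2-b->q3 q3-a->q4 q3-b->q0 q4-a->q4 q4-b->q4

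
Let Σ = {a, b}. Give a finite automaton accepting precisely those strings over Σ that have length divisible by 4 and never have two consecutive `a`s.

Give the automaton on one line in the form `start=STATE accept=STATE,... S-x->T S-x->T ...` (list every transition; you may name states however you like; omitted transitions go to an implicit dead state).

Handle the two conditions separately and then intersect. The first has 4 states tracking the input length modulo 4; the second has 3 states tracking partial matches of the forbidden pattern `aa`. A product state is a pair (one from each), accepting exactly when both do.
A 12-state machine:
          a    b  
>* q0     q1   q2 
   q1     q3   q4 
   q2     q5   q4 
   q3     q6   q6 
   q4     q7   q8 
   q5     q6   q8 
   q6     q9   q9 
   q7     q9   q0 
   q8    q10   q0 
   q9    q11  q11 
 * q10   q11   q2 
   q11    q3   q3 
(> = start, * = accepting)

start=q0 accept=q0,q10 q0-a->q1 q0-b->q2 q1-a->q3 q1-b->q4 q2-a->q5 q2-b->q4 q3-a->q6 q3-b->q6 q4-a->q7 q4-b->q8 q5-a->q6 q5-b->q8 q6-a->q9 q6-b->q9 q7-a->q9 q7-b->q0 q8-a->q10 q8-b->q0 q9-a->q11 q9-b->q11 q10-a->q11 q10-b->q2 q11-a->q3 q11-b->q3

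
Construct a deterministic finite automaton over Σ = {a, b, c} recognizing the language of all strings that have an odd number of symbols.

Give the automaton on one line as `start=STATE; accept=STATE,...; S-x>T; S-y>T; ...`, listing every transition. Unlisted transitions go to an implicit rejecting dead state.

start=q0; accept=q1; q0-a>q1; q0-b>q1; q0-c>q1; q1-a>q0; q1-b>q0; q1-c>q0

Only the length mod 2 matters, so use a 2-cycle: from any state, every input symbol moves to the next state, wrapping q1 back to q0. Mark q1 accepting.
        a   b   c  
>  q0   q1  q1  q1 
 * q1   q0  q0  q0 
(> = start, * = accepting)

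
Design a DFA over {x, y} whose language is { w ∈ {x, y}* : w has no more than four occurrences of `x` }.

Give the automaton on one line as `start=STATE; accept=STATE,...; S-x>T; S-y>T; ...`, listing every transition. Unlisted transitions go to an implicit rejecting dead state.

Count `x`s, saturating at 5: states A through E mean 0 through 4 `x`s seen; F means more than 4. Each `x` increments (capped at F); other symbols loop. Accept from {A, B, C, D, E}.
6 states suffice.
       x  y 
>* A   B  A 
 * B   C  B 
 * C   D  C 
 * D   E  D 
 * E   F  E 
   F   F  F 
(> = start, * = accepting)

start=A; accept=A,B,C,D,E; A-x>B; A-y>A; B-x>C; B-y>B; C-x>D; C-y>C; D-x>E; D-y>D; E-x>F; E-y>E; F-x>F; F-y>F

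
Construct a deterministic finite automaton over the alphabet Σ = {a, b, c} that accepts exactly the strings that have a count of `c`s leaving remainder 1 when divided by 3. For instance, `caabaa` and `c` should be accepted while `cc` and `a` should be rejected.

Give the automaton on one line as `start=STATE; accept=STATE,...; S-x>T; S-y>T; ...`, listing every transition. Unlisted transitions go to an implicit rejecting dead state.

start=q0; accept=q1; q0-a>q0; q0-b>q0; q0-c>q1; q1-a>q1; q1-b>q1; q1-c>q2; q2-a>q2; q2-b>q2; q2-c>q0

The only thing that matters is how many `c`s have appeared, reduced mod 3. Use one state per residue: q0 for 0, …, q2 for 2. Reading `c` moves to the next residue; anything else stays put. q1 is accepting.
3 states suffice.
        a   b   c  
>  q0   q0  q0  q1 
 * q1   q1  q1  q2 
   q2   q2  q2  q0 
(> = start, * = accepting)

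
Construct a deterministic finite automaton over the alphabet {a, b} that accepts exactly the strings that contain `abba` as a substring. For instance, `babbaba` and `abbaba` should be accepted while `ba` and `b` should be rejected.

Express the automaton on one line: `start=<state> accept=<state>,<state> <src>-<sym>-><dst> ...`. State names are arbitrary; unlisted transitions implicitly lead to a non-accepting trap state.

Track how much of `abba` has been matched so far: state s0 is no progress, s4 is the absorbing accept state reached once `abba` has occurred. Intermediate states record partial matches; on a mismatch, fall back to the longest reusable overlap.
A 5-state machine:
        a   b  
>  s0   s1  s0 
   s1   s1  s2 
   s2   s1  s3 
   s3   s4  s0 
 * s4   s4  s4 
(> = start, * = accepting)

start=s0 accept=s4 s0-a->s1 s0-b->s0 s1-a->s1 s1-b->s2 s2-a->s1 s2-b->s3 s3-a->s4 s3-b->s0 s4-a->s4 s4-b->s4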